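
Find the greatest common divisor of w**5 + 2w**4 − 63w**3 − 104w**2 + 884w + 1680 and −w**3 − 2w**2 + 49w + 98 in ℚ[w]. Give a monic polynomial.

w**2 + 9w + 14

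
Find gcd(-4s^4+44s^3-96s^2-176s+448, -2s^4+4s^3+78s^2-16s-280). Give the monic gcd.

s^3-7s^2-4s+28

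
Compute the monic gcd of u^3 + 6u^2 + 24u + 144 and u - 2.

Euclidean algorithm in ℚ[u]:
  u^3 + 6u^2 + 24u + 144 = (u^2 + 8u + 40)(u - 2) + (224)
  u - 2 = ((1/224)u - 1/112)(224) + (0)
The last nonzero remainder is the constant 224, so the polynomials are coprime and gcd = 1.

1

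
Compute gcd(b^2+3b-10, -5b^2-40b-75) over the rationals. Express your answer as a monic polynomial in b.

Repeated division with remainder:
  b^2+3b-10 = (-1/5)(-5b^2-40b-75) + (-5b-25)
  -5b^2-40b-75 = (b+3)(-5b-25) + (0)
Last nonzero remainder: -5b-25. Dividing through by -5 gives the monic gcd b+5.

b+5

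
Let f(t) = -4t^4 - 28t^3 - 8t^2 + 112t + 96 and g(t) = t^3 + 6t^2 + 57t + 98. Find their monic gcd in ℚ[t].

t + 2

Apply the Euclidean algorithm:
  -4t^4 - 28t^3 - 8t^2 + 112t + 96 = (-4t - 4)(t^3 + 6t^2 + 57t + 98) + (244t^2 + 732t + 488)
  t^3 + 6t^2 + 57t + 98 = ((1/244)t + 3/244)(244t^2 + 732t + 488) + (46t + 92)
  244t^2 + 732t + 488 = ((122/23)t + 122/23)(46t + 92) + (0)
Last nonzero remainder: 46t + 92. Dividing through by 46 gives the monic gcd t + 2.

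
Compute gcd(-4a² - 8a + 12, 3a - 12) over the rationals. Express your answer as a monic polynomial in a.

1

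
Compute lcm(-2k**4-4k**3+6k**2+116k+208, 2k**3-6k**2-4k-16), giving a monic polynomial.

k**6+3k**5+k**4-57k**3-168k**2-220k-208

Euclidean algorithm in ℚ[k]:
  -2k**4-4k**3+6k**2+116k+208 = (-k-5)(2k**3-6k**2-4k-16) + (-28k**2+80k+128)
  2k**3-6k**2-4k-16 = (-(1/14)k+1/98)(-28k**2+80k+128) + ((212/49)k-848/49)
  -28k**2+80k+128 = (-(343/53)k-392/53)((212/49)k-848/49) + (0)
Last nonzero remainder: (212/49)k-848/49. Dividing through by 212/49 gives the monic gcd k-4.
Then lcm(f, g) = f·g / gcd(f, g); expanding and making the result monic gives the answer.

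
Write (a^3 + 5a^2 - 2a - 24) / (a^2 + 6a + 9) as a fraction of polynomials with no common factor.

By polynomial division,
  a^3 + 5a^2 - 2a - 24 = (a - 1)(a^2 + 6a + 9) + (-5a - 15)
  a^2 + 6a + 9 = (-(1/5)a - 3/5)(-5a - 15) + (0)
Last nonzero remainder: -5a - 15. Dividing through by -5 gives the monic gcd a + 3.
Cancel a + 3 from numerator and denominator to get the reduced form.

(a^2 + 2a - 8)/(a + 3)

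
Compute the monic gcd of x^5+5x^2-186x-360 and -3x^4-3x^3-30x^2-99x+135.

x^3+2x^2+12x+45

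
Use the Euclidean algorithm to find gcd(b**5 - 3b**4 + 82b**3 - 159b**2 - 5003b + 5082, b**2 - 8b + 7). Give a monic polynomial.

b**2 - 8b + 7

Euclidean algorithm in ℚ[b]:
  b**5 - 3b**4 + 82b**3 - 159b**2 - 5003b + 5082 = (b**3 + 5b**2 + 115b + 726)(b**2 - 8b + 7) + (0)
The last nonzero remainder b**2 - 8b + 7 is already monic.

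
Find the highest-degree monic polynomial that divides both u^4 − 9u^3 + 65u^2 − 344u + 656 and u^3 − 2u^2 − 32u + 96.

u^2 − 8u + 16

Euclidean algorithm in ℚ[u]:
  u^4 − 9u^3 + 65u^2 − 344u + 656 = (u − 7)(u^3 − 2u^2 − 32u + 96) + (83u^2 − 664u + 1328)
  u^3 − 2u^2 − 32u + 96 = ((1/83)u + 6/83)(83u^2 − 664u + 1328) + (0)
Last nonzero remainder: 83u^2 − 664u + 1328. Dividing through by 83 gives the monic gcd u^2 − 8u + 16.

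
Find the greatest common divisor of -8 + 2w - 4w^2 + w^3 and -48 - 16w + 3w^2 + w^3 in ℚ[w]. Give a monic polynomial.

-4 + w

Repeated division with remainder:
  w^3 - 4w^2 + 2w - 8 = (w^3 + 3w^2 - 16w - 48) + (-7w^2 + 18w + 40)
  w^3 + 3w^2 - 16w - 48 = (-(1/7)w - 39/49)(-7w^2 + 18w + 40) + ((198/49)w - 792/49)
  -7w^2 + 18w + 40 = (-(343/198)w - 245/99)((198/49)w - 792/49) + (0)
Last nonzero remainder: (198/49)w - 792/49. Dividing through by 198/49 gives the monic gcd w - 4.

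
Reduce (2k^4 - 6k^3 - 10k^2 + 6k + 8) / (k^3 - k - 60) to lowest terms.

(2k^3 + 2k^2 - 2k - 2)/(k^2 + 4k + 15)

By polynomial division,
  2k^4 - 6k^3 - 10k^2 + 6k + 8 = (2k - 6)(k^3 - k - 60) + (-8k^2 + 120k - 352)
  k^3 - k - 60 = (-(1/8)k - 15/8)(-8k^2 + 120k - 352) + (180k - 720)
  -8k^2 + 120k - 352 = (-(2/45)k + 22/45)(180k - 720) + (0)
Last nonzero remainder: 180k - 720. Dividing through by 180 gives the monic gcd k - 4.
Cancel k - 4 from numerator and denominator to get the reduced form.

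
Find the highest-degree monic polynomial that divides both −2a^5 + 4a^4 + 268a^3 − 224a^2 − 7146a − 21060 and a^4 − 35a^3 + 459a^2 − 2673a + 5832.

a^2 − 18a + 81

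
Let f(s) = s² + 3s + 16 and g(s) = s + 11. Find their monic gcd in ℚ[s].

1

By polynomial division,
  s² + 3s + 16 = (s − 8)(s + 11) + (104)
  s + 11 = ((1/104)s + 11/104)(104) + (0)
The last nonzero remainder is the constant 104, so the polynomials are coprime and gcd = 1.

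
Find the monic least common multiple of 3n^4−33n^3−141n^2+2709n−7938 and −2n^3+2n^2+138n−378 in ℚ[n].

n^5−14n^4−14n^3+1044n^2−5355n+7938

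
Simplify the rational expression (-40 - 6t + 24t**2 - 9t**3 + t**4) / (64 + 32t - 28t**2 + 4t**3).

(10 - 6t + t**2)/(-16 + 4t)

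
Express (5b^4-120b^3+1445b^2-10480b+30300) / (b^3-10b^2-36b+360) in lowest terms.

(5b^2-40b+505)/(b+6)

Euclidean algorithm in ℚ[b]:
  5b^4-120b^3+1445b^2-10480b+30300 = (5b-70)(b^3-10b^2-36b+360) + (925b^2-14800b+55500)
  b^3-10b^2-36b+360 = ((1/925)b+6/925)(925b^2-14800b+55500) + (0)
Last nonzero remainder: 925b^2-14800b+55500. Dividing through by 925 gives the monic gcd b^2-16b+60.
Cancel b^2-16b+60 from numerator and denominator to get the reduced form.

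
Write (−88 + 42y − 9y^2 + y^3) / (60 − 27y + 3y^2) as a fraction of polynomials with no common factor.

Apply the Euclidean algorithm:
  y^3 − 9y^2 + 42y − 88 = ((1/3)y)(3y^2 − 27y + 60) + (22y − 88)
  3y^2 − 27y + 60 = ((3/22)y − 15/22)(22y − 88) + (0)
Last nonzero remainder: 22y − 88. Dividing through by 22 gives the monic gcd y − 4.
Cancel y − 4 from numerator and denominator to get the reduced form.

(22 − 5y + y^2)/(−15 + 3y)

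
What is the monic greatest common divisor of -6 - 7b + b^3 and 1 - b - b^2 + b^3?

Repeated division with remainder:
  b^3 - 7b - 6 = (b^3 - b^2 - b + 1) + (b^2 - 6b - 7)
  b^3 - b^2 - b + 1 = (b + 5)(b^2 - 6b - 7) + (36b + 36)
  b^2 - 6b - 7 = ((1/36)b - 7/36)(36b + 36) + (0)
Last nonzero remainder: 36b + 36. Dividing through by 36 gives the monic gcd b + 1.

1 + b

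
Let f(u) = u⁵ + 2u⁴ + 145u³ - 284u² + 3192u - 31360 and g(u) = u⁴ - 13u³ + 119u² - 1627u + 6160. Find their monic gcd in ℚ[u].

u³ - 2u² + 97u - 560

Repeated division with remainder:
  u⁵ + 2u⁴ + 145u³ - 284u² + 3192u - 31360 = (u + 15)(u⁴ - 13u³ + 119u² - 1627u + 6160) + (221u³ - 442u² + 21437u - 123760)
  u⁴ - 13u³ + 119u² - 1627u + 6160 = ((1/221)u - 11/221)(221u³ - 442u² + 21437u - 123760) + (0)
Last nonzero remainder: 221u³ - 442u² + 21437u - 123760. Dividing through by 221 gives the monic gcd u³ - 2u² + 97u - 560.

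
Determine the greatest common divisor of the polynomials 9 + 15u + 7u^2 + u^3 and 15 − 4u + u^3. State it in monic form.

Euclidean algorithm in ℚ[u]:
  u^3 + 7u^2 + 15u + 9 = (u^3 − 4u + 15) + (7u^2 + 19u − 6)
  u^3 − 4u + 15 = ((1/7)u − 19/49)(7u^2 + 19u − 6) + ((207/49)u + 621/49)
  7u^2 + 19u − 6 = ((343/207)u − 98/207)((207/49)u + 621/49) + (0)
Last nonzero remainder: (207/49)u + 621/49. Dividing through by 207/49 gives the monic gcd u + 3.

3 + u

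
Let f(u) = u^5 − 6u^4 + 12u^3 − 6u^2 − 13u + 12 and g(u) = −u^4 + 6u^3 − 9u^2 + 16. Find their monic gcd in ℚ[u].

u^3 − 2u^2 + u + 4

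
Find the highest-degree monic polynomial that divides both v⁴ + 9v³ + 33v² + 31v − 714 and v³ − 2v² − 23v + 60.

Apply the Euclidean algorithm:
  v⁴ + 9v³ + 33v² + 31v − 714 = (v + 11)(v³ − 2v² − 23v + 60) + (78v² + 224v − 1374)
  v³ − 2v² − 23v + 60 = ((1/78)v − 95/1521)(78v² + 224v − 1374) + ((13090/1521)v − 13090/507)
  78v² + 224v − 1374 = ((59319/6545)v + 348309/6545)((13090/1521)v − 13090/507) + (0)
Last nonzero remainder: (13090/1521)v − 13090/507. Dividing through by 13090/1521 gives the monic gcd v − 3.

v − 3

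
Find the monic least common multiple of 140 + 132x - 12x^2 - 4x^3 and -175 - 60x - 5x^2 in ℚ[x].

Repeated division with remainder:
  -4x^3 - 12x^2 + 132x + 140 = ((4/5)x - 36/5)(-5x^2 - 60x - 175) + (-160x - 1120)
  -5x^2 - 60x - 175 = ((1/32)x + 5/32)(-160x - 1120) + (0)
Last nonzero remainder: -160x - 1120. Dividing through by -160 gives the monic gcd x + 7.
Then lcm(f, g) = f·g / gcd(f, g); expanding and making the result monic gives the answer.

-175 - 200x - 18x^2 + 8x^3 + x^4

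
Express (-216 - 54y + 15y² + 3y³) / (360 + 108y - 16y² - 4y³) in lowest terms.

Apply the Euclidean algorithm:
  3y³ + 15y² - 54y - 216 = (-3/4)(-4y³ - 16y² + 108y + 360) + (3y² + 27y + 54)
  -4y³ - 16y² + 108y + 360 = (-(4/3)y + 20/3)(3y² + 27y + 54) + (0)
Last nonzero remainder: 3y² + 27y + 54. Dividing through by 3 gives the monic gcd y² + 9y + 18.
Cancel y² + 9y + 18 from numerator and denominator to get the reduced form.

(12 - 3y)/(-20 + 4y)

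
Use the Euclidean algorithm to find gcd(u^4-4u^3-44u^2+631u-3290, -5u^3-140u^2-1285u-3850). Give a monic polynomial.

Euclidean algorithm in ℚ[u]:
  u^4-4u^3-44u^2+631u-3290 = (-(1/5)u+32/5)(-5u^3-140u^2-1285u-3850) + (595u^2+8085u+21350)
  -5u^3-140u^2-1285u-3850 = (-(1/119)u-35/289)(595u^2+8085u+21350) + (-(36540/289)u-365400/289)
  595u^2+8085u+21350 = (-(4913/1044)u-17629/1044)(-(36540/289)u-365400/289) + (0)
Last nonzero remainder: -(36540/289)u-365400/289. Dividing through by -36540/289 gives the monic gcd u+10.

u+10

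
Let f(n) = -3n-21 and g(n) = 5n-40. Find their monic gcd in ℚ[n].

1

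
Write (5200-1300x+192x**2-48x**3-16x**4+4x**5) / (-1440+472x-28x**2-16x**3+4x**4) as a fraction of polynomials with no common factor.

(-65+13x-5x**2+x**3)/(18-5x+x**2)

Repeated division with remainder:
  4x**5-16x**4-48x**3+192x**2-1300x+5200 = (x)(4x**4-16x**3-28x**2+472x-1440) + (-20x**3-280x**2+140x+5200)
  4x**4-16x**3-28x**2+472x-1440 = (-(1/5)x+18/5)(-20x**3-280x**2+140x+5200) + (1008x**2+1008x-20160)
  -20x**3-280x**2+140x+5200 = (-(5/252)x-65/252)(1008x**2+1008x-20160) + (0)
Last nonzero remainder: 1008x**2+1008x-20160. Dividing through by 1008 gives the monic gcd x**2+x-20.
Cancel x**2+x-20 from numerator and denominator to get the reduced form.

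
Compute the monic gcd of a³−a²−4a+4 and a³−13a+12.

a−1

By polynomial division,
  a³−a²−4a+4 = (a³−13a+12) + (−a²+9a−8)
  a³−13a+12 = (−a−9)(−a²+9a−8) + (60a−60)
  −a²+9a−8 = (−(1/60)a+2/15)(60a−60) + (0)
Last nonzero remainder: 60a−60. Dividing through by 60 gives the monic gcd a−1.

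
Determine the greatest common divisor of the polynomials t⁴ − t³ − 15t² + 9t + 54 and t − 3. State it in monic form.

t − 3

Euclidean algorithm in ℚ[t]:
  t⁴ − t³ − 15t² + 9t + 54 = (t³ + 2t² − 9t − 18)(t − 3) + (0)
The last nonzero remainder t − 3 is already monic.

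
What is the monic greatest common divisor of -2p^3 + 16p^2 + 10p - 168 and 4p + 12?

Apply the Euclidean algorithm:
  -2p^3 + 16p^2 + 10p - 168 = (-(1/2)p^2 + (11/2)p - 14)(4p + 12) + (0)
Last nonzero remainder: 4p + 12. Dividing through by 4 gives the monic gcd p + 3.

p + 3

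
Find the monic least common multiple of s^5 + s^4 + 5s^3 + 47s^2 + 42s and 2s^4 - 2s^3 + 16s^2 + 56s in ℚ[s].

s^6 + 3s^5 + 7s^4 + 57s^3 + 136s^2 + 84s

Euclidean algorithm in ℚ[s]:
  s^5 + s^4 + 5s^3 + 47s^2 + 42s = ((1/2)s + 1)(2s^4 - 2s^3 + 16s^2 + 56s) + (-s^3 + 3s^2 - 14s)
  2s^4 - 2s^3 + 16s^2 + 56s = (-2s - 4)(-s^3 + 3s^2 - 14s) + (0)
Last nonzero remainder: -s^3 + 3s^2 - 14s. Dividing through by -1 gives the monic gcd s^3 - 3s^2 + 14s.
Then lcm(f, g) = f·g / gcd(f, g); expanding and making the result monic gives the answer.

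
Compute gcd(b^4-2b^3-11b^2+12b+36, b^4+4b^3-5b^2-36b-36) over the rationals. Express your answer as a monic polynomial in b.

b^3+b^2-8b-12

Euclidean algorithm in ℚ[b]:
  b^4-2b^3-11b^2+12b+36 = (b^4+4b^3-5b^2-36b-36) + (-6b^3-6b^2+48b+72)
  b^4+4b^3-5b^2-36b-36 = (-(1/6)b-1/2)(-6b^3-6b^2+48b+72) + (0)
Last nonzero remainder: -6b^3-6b^2+48b+72. Dividing through by -6 gives the monic gcd b^3+b^2-8b-12.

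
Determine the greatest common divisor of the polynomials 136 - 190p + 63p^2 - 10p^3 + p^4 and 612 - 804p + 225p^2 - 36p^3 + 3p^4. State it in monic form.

-34 + 39p - 6p^2 + p^3

By polynomial division,
  p^4 - 10p^3 + 63p^2 - 190p + 136 = (1/3)(3p^4 - 36p^3 + 225p^2 - 804p + 612) + (2p^3 - 12p^2 + 78p - 68)
  3p^4 - 36p^3 + 225p^2 - 804p + 612 = ((3/2)p - 9)(2p^3 - 12p^2 + 78p - 68) + (0)
Last nonzero remainder: 2p^3 - 12p^2 + 78p - 68. Dividing through by 2 gives the monic gcd p^3 - 6p^2 + 39p - 34.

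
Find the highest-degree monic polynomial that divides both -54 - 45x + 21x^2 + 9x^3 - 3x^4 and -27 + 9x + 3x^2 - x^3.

9 - 6x + x^2

Repeated division with remainder:
  -3x^4 + 9x^3 + 21x^2 - 45x - 54 = (3x)(-x^3 + 3x^2 + 9x - 27) + (-6x^2 + 36x - 54)
  -x^3 + 3x^2 + 9x - 27 = ((1/6)x + 1/2)(-6x^2 + 36x - 54) + (0)
Last nonzero remainder: -6x^2 + 36x - 54. Dividing through by -6 gives the monic gcd x^2 - 6x + 9.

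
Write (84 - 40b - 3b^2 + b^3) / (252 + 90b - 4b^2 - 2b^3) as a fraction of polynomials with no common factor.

(2 - b)/(6 + 2b)

Apply the Euclidean algorithm:
  b^3 - 3b^2 - 40b + 84 = (-1/2)(-2b^3 - 4b^2 + 90b + 252) + (-5b^2 + 5b + 210)
  -2b^3 - 4b^2 + 90b + 252 = ((2/5)b + 6/5)(-5b^2 + 5b + 210) + (0)
Last nonzero remainder: -5b^2 + 5b + 210. Dividing through by -5 gives the monic gcd b^2 - b - 42.
Cancel b^2 - b - 42 from numerator and denominator to get the reduced form.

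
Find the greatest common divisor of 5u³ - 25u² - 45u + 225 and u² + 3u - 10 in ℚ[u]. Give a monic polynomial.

1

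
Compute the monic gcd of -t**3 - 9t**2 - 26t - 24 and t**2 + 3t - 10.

1

Repeated division with remainder:
  -t**3 - 9t**2 - 26t - 24 = (-t - 6)(t**2 + 3t - 10) + (-18t - 84)
  t**2 + 3t - 10 = (-(1/18)t + 5/54)(-18t - 84) + (-20/9)
  -18t - 84 = ((81/10)t + 189/5)(-20/9) + (0)
The last nonzero remainder is the constant -20/9, so the polynomials are coprime and gcd = 1.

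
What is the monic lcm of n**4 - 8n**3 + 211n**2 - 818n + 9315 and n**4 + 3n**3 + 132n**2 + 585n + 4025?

n**6 - 2n**5 + 198n**4 + 168n**3 + 11792n**2 + 27260n + 326025

By polynomial division,
  n**4 - 8n**3 + 211n**2 - 818n + 9315 = (n**4 + 3n**3 + 132n**2 + 585n + 4025) + (-11n**3 + 79n**2 - 1403n + 5290)
  n**4 + 3n**3 + 132n**2 + 585n + 4025 = (-(1/11)n - 112/121)(-11n**3 + 79n**2 - 1403n + 5290) + ((9387/121)n**2 - (28161/121)n + 1079505/121)
  -11n**3 + 79n**2 - 1403n + 5290 = (-(1331/9387)n + 5566/9387)((9387/121)n**2 - (28161/121)n + 1079505/121) + (0)
Last nonzero remainder: (9387/121)n**2 - (28161/121)n + 1079505/121. Dividing through by 9387/121 gives the monic gcd n**2 - 3n + 115.
Then lcm(f, g) = f·g / gcd(f, g); expanding and making the result monic gives the answer.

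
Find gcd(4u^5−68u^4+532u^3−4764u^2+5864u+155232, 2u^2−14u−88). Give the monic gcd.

u^2−7u−44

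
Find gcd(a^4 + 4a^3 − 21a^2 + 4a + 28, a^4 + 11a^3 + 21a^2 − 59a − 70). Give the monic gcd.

Apply the Euclidean algorithm:
  a^4 + 4a^3 − 21a^2 + 4a + 28 = (a^4 + 11a^3 + 21a^2 − 59a − 70) + (−7a^3 − 42a^2 + 63a + 98)
  a^4 + 11a^3 + 21a^2 − 59a − 70 = (−(1/7)a − 5/7)(−7a^3 − 42a^2 + 63a + 98) + (0)
Last nonzero remainder: −7a^3 − 42a^2 + 63a + 98. Dividing through by −7 gives the monic gcd a^3 + 6a^2 − 9a − 14.

a^3 + 6a^2 − 9a − 14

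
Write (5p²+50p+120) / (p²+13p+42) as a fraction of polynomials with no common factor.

(5p+20)/(p+7)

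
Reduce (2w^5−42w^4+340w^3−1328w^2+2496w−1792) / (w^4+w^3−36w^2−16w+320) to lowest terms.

(2w^3−26w^2+100w−112)/(w^2+9w+20)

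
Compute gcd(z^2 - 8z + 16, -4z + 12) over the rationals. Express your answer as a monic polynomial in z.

1

Repeated division with remainder:
  z^2 - 8z + 16 = (-(1/4)z + 5/4)(-4z + 12) + (1)
  -4z + 12 = (-4z + 12)(1) + (0)
The last nonzero remainder is the constant 1, so the polynomials are coprime and gcd = 1.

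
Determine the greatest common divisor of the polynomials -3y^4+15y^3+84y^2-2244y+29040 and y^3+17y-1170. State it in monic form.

y-10

Euclidean algorithm in ℚ[y]:
  -3y^4+15y^3+84y^2-2244y+29040 = (-3y+15)(y^3+17y-1170) + (135y^2-6009y+46590)
  y^3+17y-1170 = ((1/135)y+2003/6075)(135y^2-6009y+46590) + ((3347584/2025)y-6695168/405)
  135y^2-6009y+46590 = ((273375/3347584)y-9434475/3347584)((3347584/2025)y-6695168/405) + (0)
Last nonzero remainder: (3347584/2025)y-6695168/405. Dividing through by 3347584/2025 gives the monic gcd y-10.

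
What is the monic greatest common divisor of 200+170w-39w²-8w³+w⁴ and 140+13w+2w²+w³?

Apply the Euclidean algorithm:
  w⁴-8w³-39w²+170w+200 = (w-10)(w³+2w²+13w+140) + (-32w²+160w+1600)
  w³+2w²+13w+140 = (-(1/32)w-7/32)(-32w²+160w+1600) + (98w+490)
  -32w²+160w+1600 = (-(16/49)w+160/49)(98w+490) + (0)
Last nonzero remainder: 98w+490. Dividing through by 98 gives the monic gcd w+5.

5+w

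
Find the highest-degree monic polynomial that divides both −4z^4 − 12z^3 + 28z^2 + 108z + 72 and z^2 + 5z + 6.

By polynomial division,
  −4z^4 − 12z^3 + 28z^2 + 108z + 72 = (−4z^2 + 8z + 12)(z^2 + 5z + 6) + (0)
The last nonzero remainder z^2 + 5z + 6 is already monic.

z^2 + 5z + 6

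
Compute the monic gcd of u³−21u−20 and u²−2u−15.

u−5

Apply the Euclidean algorithm:
  u³−21u−20 = (u+2)(u²−2u−15) + (−2u+10)
  u²−2u−15 = (−(1/2)u−3/2)(−2u+10) + (0)
Last nonzero remainder: −2u+10. Dividing through by −2 gives the monic gcd u−5.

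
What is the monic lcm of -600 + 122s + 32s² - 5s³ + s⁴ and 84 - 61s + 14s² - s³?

Euclidean algorithm in ℚ[s]:
  s⁴ - 5s³ + 32s² + 122s - 600 = (-s - 9)(-s³ + 14s² - 61s + 84) + (97s² - 343s + 156)
  -s³ + 14s² - 61s + 84 = (-(1/97)s + 1015/9409)(97s² - 343s + 156) + (-(210672/9409)s + 632016/9409)
  97s² - 343s + 156 = (-(912673/210672)s + 122317/52668)(-(210672/9409)s + 632016/9409) + (0)
Last nonzero remainder: -(210672/9409)s + 632016/9409. Dividing through by -210672/9409 gives the monic gcd s - 3.
Then lcm(f, g) = f·g / gcd(f, g); expanding and making the result monic gives the answer.

-16800 + 10016s - 1046s² - 370s³ + 115s⁴ - 16s⁵ + s⁶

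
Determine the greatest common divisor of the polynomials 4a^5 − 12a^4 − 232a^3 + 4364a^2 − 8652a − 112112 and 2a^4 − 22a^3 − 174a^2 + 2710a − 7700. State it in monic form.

a^2 + 4a − 77

Apply the Euclidean algorithm:
  4a^5 − 12a^4 − 232a^3 + 4364a^2 − 8652a − 112112 = (2a + 16)(2a^4 − 22a^3 − 174a^2 + 2710a − 7700) + (468a^3 + 1728a^2 − 36612a + 11088)
  2a^4 − 22a^3 − 174a^2 + 2710a − 7700 = ((1/234)a − 191/3042)(468a^3 + 1728a^2 − 36612a + 11088) + ((15372/169)a^2 + (61488/169)a − 1183644/169)
  468a^3 + 1728a^2 − 36612a + 11088 = ((2197/427)a − 676/427)((15372/169)a^2 + (61488/169)a − 1183644/169) + (0)
Last nonzero remainder: (15372/169)a^2 + (61488/169)a − 1183644/169. Dividing through by 15372/169 gives the monic gcd a^2 + 4a − 77.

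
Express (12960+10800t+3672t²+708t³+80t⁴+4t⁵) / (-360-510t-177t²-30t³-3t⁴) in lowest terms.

(-432-288t-60t²-4t³)/(12+15t+3t²)

Repeated division with remainder:
  4t⁵+80t⁴+708t³+3672t²+10800t+12960 = (-(4/3)t-40/3)(-3t⁴-30t³-177t²-510t-360) + (72t³+632t²+3520t+8160)
  -3t⁴-30t³-177t²-510t-360 = (-(1/24)t-11/216)(72t³+632t²+3520t+8160) + ((50/27)t²+(250/27)t+500/9)
  72t³+632t²+3520t+8160 = ((972/25)t+3672/25)((50/27)t²+(250/27)t+500/9) + (0)
Last nonzero remainder: (50/27)t²+(250/27)t+500/9. Dividing through by 50/27 gives the monic gcd t²+5t+30.
Cancel t²+5t+30 from numerator and denominator to get the reduced form.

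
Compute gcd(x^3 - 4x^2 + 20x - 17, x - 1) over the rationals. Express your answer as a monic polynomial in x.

Repeated division with remainder:
  x^3 - 4x^2 + 20x - 17 = (x^2 - 3x + 17)(x - 1) + (0)
The last nonzero remainder x - 1 is already monic.

x - 1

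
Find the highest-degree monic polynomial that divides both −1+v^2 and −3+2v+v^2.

By polynomial division,
  v^2−1 = (v^2+2v−3) + (−2v+2)
  v^2+2v−3 = (−(1/2)v−3/2)(−2v+2) + (0)
Last nonzero remainder: −2v+2. Dividing through by −2 gives the monic gcd v−1.

−1+v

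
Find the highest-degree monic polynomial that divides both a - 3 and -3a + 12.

Euclidean algorithm in ℚ[a]:
  a - 3 = (-1/3)(-3a + 12) + (1)
  -3a + 12 = (-3a + 12)(1) + (0)
The last nonzero remainder is the constant 1, so the polynomials are coprime and gcd = 1.

1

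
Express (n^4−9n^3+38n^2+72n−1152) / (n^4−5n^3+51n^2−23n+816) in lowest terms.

Repeated division with remainder:
  n^4−9n^3+38n^2+72n−1152 = (n^4−5n^3+51n^2−23n+816) + (−4n^3−13n^2+95n−1968)
  n^4−5n^3+51n^2−23n+816 = (−(1/4)n+33/16)(−4n^3−13n^2+95n−1968) + ((1625/16)n^2−(11375/16)n+4875)
  −4n^3−13n^2+95n−1968 = (−(64/1625)n−656/1625)((1625/16)n^2−(11375/16)n+4875) + (0)
Last nonzero remainder: (1625/16)n^2−(11375/16)n+4875. Dividing through by 1625/16 gives the monic gcd n^2−7n+48.
Cancel n^2−7n+48 from numerator and denominator to get the reduced form.

(n^2−2n−24)/(n^2+2n+17)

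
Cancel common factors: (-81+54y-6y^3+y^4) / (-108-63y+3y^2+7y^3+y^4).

By polynomial division,
  y^4-6y^3+54y-81 = (y^4+7y^3+3y^2-63y-108) + (-13y^3-3y^2+117y+27)
  y^4+7y^3+3y^2-63y-108 = (-(1/13)y-88/169)(-13y^3-3y^2+117y+27) + ((1764/169)y^2-15876/169)
  -13y^3-3y^2+117y+27 = (-(2197/1764)y-169/588)((1764/169)y^2-15876/169) + (0)
Last nonzero remainder: (1764/169)y^2-15876/169. Dividing through by 1764/169 gives the monic gcd y^2-9.
Cancel y^2-9 from numerator and denominator to get the reduced form.

(9-6y+y^2)/(12+7y+y^2)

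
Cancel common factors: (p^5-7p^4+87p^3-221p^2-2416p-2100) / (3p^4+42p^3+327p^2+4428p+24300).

(p^3-3p^2-25p-21)/(3p^2+54p+243)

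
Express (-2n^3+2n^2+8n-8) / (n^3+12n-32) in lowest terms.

(-2n^2-2n+4)/(n^2+2n+16)

Apply the Euclidean algorithm:
  -2n^3+2n^2+8n-8 = (-2)(n^3+12n-32) + (2n^2+32n-72)
  n^3+12n-32 = ((1/2)n-8)(2n^2+32n-72) + (304n-608)
  2n^2+32n-72 = ((1/152)n+9/76)(304n-608) + (0)
Last nonzero remainder: 304n-608. Dividing through by 304 gives the monic gcd n-2.
Cancel n-2 from numerator and denominator to get the reduced form.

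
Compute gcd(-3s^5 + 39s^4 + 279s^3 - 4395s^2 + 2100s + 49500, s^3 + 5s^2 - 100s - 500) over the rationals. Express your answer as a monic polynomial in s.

s^2 - 100

By polynomial division,
  -3s^5 + 39s^4 + 279s^3 - 4395s^2 + 2100s + 49500 = (-3s^2 + 54s - 291)(s^3 + 5s^2 - 100s - 500) + (960s^2 - 96000)
  s^3 + 5s^2 - 100s - 500 = ((1/960)s + 1/192)(960s^2 - 96000) + (0)
Last nonzero remainder: 960s^2 - 96000. Dividing through by 960 gives the monic gcd s^2 - 100.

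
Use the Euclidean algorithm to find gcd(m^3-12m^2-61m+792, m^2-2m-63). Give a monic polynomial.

m-9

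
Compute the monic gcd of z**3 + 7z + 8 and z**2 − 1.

z + 1

Repeated division with remainder:
  z**3 + 7z + 8 = (z)(z**2 − 1) + (8z + 8)
  z**2 − 1 = ((1/8)z − 1/8)(8z + 8) + (0)
Last nonzero remainder: 8z + 8. Dividing through by 8 gives the monic gcd z + 1.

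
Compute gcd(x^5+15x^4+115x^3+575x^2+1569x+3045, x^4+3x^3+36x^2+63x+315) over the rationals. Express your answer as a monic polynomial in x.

x^2+3x+15

Apply the Euclidean algorithm:
  x^5+15x^4+115x^3+575x^2+1569x+3045 = (x+12)(x^4+3x^3+36x^2+63x+315) + (43x^3+80x^2+498x-735)
  x^4+3x^3+36x^2+63x+315 = ((1/43)x+49/1849)(43x^3+80x^2+498x-735) + ((41230/1849)x^2+(123690/1849)x+618450/1849)
  43x^3+80x^2+498x-735 = ((79507/41230)x-12943/5890)((41230/1849)x^2+(123690/1849)x+618450/1849) + (0)
Last nonzero remainder: (41230/1849)x^2+(123690/1849)x+618450/1849. Dividing through by 41230/1849 gives the monic gcd x^2+3x+15.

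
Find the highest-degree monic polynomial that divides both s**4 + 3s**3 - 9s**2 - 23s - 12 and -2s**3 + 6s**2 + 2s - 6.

Apply the Euclidean algorithm:
  s**4 + 3s**3 - 9s**2 - 23s - 12 = (-(1/2)s - 3)(-2s**3 + 6s**2 + 2s - 6) + (10s**2 - 20s - 30)
  -2s**3 + 6s**2 + 2s - 6 = (-(1/5)s + 1/5)(10s**2 - 20s - 30) + (0)
Last nonzero remainder: 10s**2 - 20s - 30. Dividing through by 10 gives the monic gcd s**2 - 2s - 3.

s**2 - 2s - 3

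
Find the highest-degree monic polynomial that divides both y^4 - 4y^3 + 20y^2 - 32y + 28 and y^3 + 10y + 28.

By polynomial division,
  y^4 - 4y^3 + 20y^2 - 32y + 28 = (y - 4)(y^3 + 10y + 28) + (10y^2 - 20y + 140)
  y^3 + 10y + 28 = ((1/10)y + 1/5)(10y^2 - 20y + 140) + (0)
Last nonzero remainder: 10y^2 - 20y + 140. Dividing through by 10 gives the monic gcd y^2 - 2y + 14.

y^2 - 2y + 14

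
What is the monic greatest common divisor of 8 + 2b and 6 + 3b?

Repeated division with remainder:
  2b + 8 = (2/3)(3b + 6) + (4)
  3b + 6 = ((3/4)b + 3/2)(4) + (0)
The last nonzero remainder is the constant 4, so the polynomials are coprime and gcd = 1.

1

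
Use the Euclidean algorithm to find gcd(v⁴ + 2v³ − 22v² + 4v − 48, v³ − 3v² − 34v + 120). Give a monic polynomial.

v² + 2v − 24

Repeated division with remainder:
  v⁴ + 2v³ − 22v² + 4v − 48 = (v + 5)(v³ − 3v² − 34v + 120) + (27v² + 54v − 648)
  v³ − 3v² − 34v + 120 = ((1/27)v − 5/27)(27v² + 54v − 648) + (0)
Last nonzero remainder: 27v² + 54v − 648. Dividing through by 27 gives the monic gcd v² + 2v − 24.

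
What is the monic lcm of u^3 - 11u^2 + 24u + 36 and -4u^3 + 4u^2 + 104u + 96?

Euclidean algorithm in ℚ[u]:
  u^3 - 11u^2 + 24u + 36 = (-1/4)(-4u^3 + 4u^2 + 104u + 96) + (-10u^2 + 50u + 60)
  -4u^3 + 4u^2 + 104u + 96 = ((2/5)u + 8/5)(-10u^2 + 50u + 60) + (0)
Last nonzero remainder: -10u^2 + 50u + 60. Dividing through by -10 gives the monic gcd u^2 - 5u - 6.
Then lcm(f, g) = f·g / gcd(f, g); expanding and making the result monic gives the answer.

u^4 - 7u^3 - 20u^2 + 132u + 144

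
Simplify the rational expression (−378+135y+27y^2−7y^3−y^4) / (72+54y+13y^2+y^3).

By polynomial division,
  −y^4−7y^3+27y^2+135y−378 = (−y+6)(y^3+13y^2+54y+72) + (3y^2−117y−810)
  y^3+13y^2+54y+72 = ((1/3)y+52/3)(3y^2−117y−810) + (2352y+14112)
  3y^2−117y−810 = ((1/784)y−45/784)(2352y+14112) + (0)
Last nonzero remainder: 2352y+14112. Dividing through by 2352 gives the monic gcd y+6.
Cancel y+6 from numerator and denominator to get the reduced form.

(−63+33y−y^2−y^3)/(12+7y+y^2)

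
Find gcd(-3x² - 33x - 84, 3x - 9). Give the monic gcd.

Apply the Euclidean algorithm:
  -3x² - 33x - 84 = (-x - 14)(3x - 9) + (-210)
  3x - 9 = (-(1/70)x + 3/70)(-210) + (0)
The last nonzero remainder is the constant -210, so the polynomials are coprime and gcd = 1.

1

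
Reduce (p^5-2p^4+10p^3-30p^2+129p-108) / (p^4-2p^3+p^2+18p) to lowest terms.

(p^3+2p^2+9p-12)/(p^2+2p)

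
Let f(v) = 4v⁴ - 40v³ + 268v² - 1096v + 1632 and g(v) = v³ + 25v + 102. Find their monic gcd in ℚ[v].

v² - 3v + 34

By polynomial division,
  4v⁴ - 40v³ + 268v² - 1096v + 1632 = (4v - 40)(v³ + 25v + 102) + (168v² - 504v + 5712)
  v³ + 25v + 102 = ((1/168)v + 1/56)(168v² - 504v + 5712) + (0)
Last nonzero remainder: 168v² - 504v + 5712. Dividing through by 168 gives the monic gcd v² - 3v + 34.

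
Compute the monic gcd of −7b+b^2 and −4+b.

Repeated division with remainder:
  b^2−7b = (b−3)(b−4) + (−12)
  b−4 = (−(1/12)b+1/3)(−12) + (0)
The last nonzero remainder is the constant −12, so the polynomials are coprime and gcd = 1.

1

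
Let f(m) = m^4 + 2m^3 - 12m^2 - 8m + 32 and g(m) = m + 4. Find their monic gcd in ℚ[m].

m + 4

Apply the Euclidean algorithm:
  m^4 + 2m^3 - 12m^2 - 8m + 32 = (m^3 - 2m^2 - 4m + 8)(m + 4) + (0)
The last nonzero remainder m + 4 is already monic.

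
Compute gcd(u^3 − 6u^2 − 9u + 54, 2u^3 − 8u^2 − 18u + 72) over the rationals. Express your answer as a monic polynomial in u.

u^2 − 9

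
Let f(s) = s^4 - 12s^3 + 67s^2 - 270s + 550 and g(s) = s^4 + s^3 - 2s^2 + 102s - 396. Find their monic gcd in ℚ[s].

s^2 - 2s + 22

Repeated division with remainder:
  s^4 - 12s^3 + 67s^2 - 270s + 550 = (s^4 + s^3 - 2s^2 + 102s - 396) + (-13s^3 + 69s^2 - 372s + 946)
  s^4 + s^3 - 2s^2 + 102s - 396 = (-(1/13)s - 82/169)(-13s^3 + 69s^2 - 372s + 946) + ((484/169)s^2 - (968/169)s + 10648/169)
  -13s^3 + 69s^2 - 372s + 946 = (-(2197/484)s + 7267/484)((484/169)s^2 - (968/169)s + 10648/169) + (0)
Last nonzero remainder: (484/169)s^2 - (968/169)s + 10648/169. Dividing through by 484/169 gives the monic gcd s^2 - 2s + 22.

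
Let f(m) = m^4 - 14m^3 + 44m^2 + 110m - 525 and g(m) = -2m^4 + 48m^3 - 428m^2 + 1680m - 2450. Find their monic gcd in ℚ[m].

m^3 - 17m^2 + 95m - 175

Apply the Euclidean algorithm:
  m^4 - 14m^3 + 44m^2 + 110m - 525 = (-1/2)(-2m^4 + 48m^3 - 428m^2 + 1680m - 2450) + (10m^3 - 170m^2 + 950m - 1750)
  -2m^4 + 48m^3 - 428m^2 + 1680m - 2450 = (-(1/5)m + 7/5)(10m^3 - 170m^2 + 950m - 1750) + (0)
Last nonzero remainder: 10m^3 - 170m^2 + 950m - 1750. Dividing through by 10 gives the monic gcd m^3 - 17m^2 + 95m - 175.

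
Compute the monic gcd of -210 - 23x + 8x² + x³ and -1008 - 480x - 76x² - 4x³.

42 + 13x + x²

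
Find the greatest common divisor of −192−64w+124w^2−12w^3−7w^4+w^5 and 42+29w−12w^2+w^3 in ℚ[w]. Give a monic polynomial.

−6−5w+w^2

Repeated division with remainder:
  w^5−7w^4−12w^3+124w^2−64w−192 = (w^2+5w+19)(w^3−12w^2+29w+42) + (165w^2−825w−990)
  w^3−12w^2+29w+42 = ((1/165)w−7/165)(165w^2−825w−990) + (0)
Last nonzero remainder: 165w^2−825w−990. Dividing through by 165 gives the monic gcd w^2−5w−6.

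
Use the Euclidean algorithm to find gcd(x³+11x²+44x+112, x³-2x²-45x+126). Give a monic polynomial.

x+7

By polynomial division,
  x³+11x²+44x+112 = (x³-2x²-45x+126) + (13x²+89x-14)
  x³-2x²-45x+126 = ((1/13)x-115/169)(13x²+89x-14) + ((2812/169)x+19684/169)
  13x²+89x-14 = ((2197/2812)x-169/1406)((2812/169)x+19684/169) + (0)
Last nonzero remainder: (2812/169)x+19684/169. Dividing through by 2812/169 gives the monic gcd x+7.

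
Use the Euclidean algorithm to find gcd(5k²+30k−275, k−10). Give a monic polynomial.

Euclidean algorithm in ℚ[k]:
  5k²+30k−275 = (5k+80)(k−10) + (525)
  k−10 = ((1/525)k−2/105)(525) + (0)
The last nonzero remainder is the constant 525, so the polynomials are coprime and gcd = 1.

1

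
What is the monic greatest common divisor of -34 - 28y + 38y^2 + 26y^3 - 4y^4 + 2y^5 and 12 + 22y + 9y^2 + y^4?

1 + 2y + y^2

Apply the Euclidean algorithm:
  2y^5 - 4y^4 + 26y^3 + 38y^2 - 28y - 34 = (2y - 4)(y^4 + 9y^2 + 22y + 12) + (8y^3 + 30y^2 + 36y + 14)
  y^4 + 9y^2 + 22y + 12 = ((1/8)y - 15/32)(8y^3 + 30y^2 + 36y + 14) + ((297/16)y^2 + (297/8)y + 297/16)
  8y^3 + 30y^2 + 36y + 14 = ((128/297)y + 224/297)((297/16)y^2 + (297/8)y + 297/16) + (0)
Last nonzero remainder: (297/16)y^2 + (297/8)y + 297/16. Dividing through by 297/16 gives the monic gcd y^2 + 2y + 1.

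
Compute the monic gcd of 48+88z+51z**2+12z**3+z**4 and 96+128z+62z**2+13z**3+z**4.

Apply the Euclidean algorithm:
  z**4+12z**3+51z**2+88z+48 = (z**4+13z**3+62z**2+128z+96) + (-z**3-11z**2-40z-48)
  z**4+13z**3+62z**2+128z+96 = (-z-2)(-z**3-11z**2-40z-48) + (0)
Last nonzero remainder: -z**3-11z**2-40z-48. Dividing through by -1 gives the monic gcd z**3+11z**2+40z+48.

48+40z+11z**2+z**3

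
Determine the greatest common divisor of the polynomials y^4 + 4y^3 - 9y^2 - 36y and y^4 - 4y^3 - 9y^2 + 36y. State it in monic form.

y^3 - 9y

Euclidean algorithm in ℚ[y]:
  y^4 + 4y^3 - 9y^2 - 36y = (y^4 - 4y^3 - 9y^2 + 36y) + (8y^3 - 72y)
  y^4 - 4y^3 - 9y^2 + 36y = ((1/8)y - 1/2)(8y^3 - 72y) + (0)
Last nonzero remainder: 8y^3 - 72y. Dividing through by 8 gives the monic gcd y^3 - 9y.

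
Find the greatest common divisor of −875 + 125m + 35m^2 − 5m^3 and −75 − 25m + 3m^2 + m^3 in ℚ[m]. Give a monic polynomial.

−25 + m^2

By polynomial division,
  −5m^3 + 35m^2 + 125m − 875 = (−5)(m^3 + 3m^2 − 25m − 75) + (50m^2 − 1250)
  m^3 + 3m^2 − 25m − 75 = ((1/50)m + 3/50)(50m^2 − 1250) + (0)
Last nonzero remainder: 50m^2 − 1250. Dividing through by 50 gives the monic gcd m^2 − 25.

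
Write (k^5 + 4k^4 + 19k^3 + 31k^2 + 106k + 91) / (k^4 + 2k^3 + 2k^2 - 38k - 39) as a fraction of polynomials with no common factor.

By polynomial division,
  k^5 + 4k^4 + 19k^3 + 31k^2 + 106k + 91 = (k + 2)(k^4 + 2k^3 + 2k^2 - 38k - 39) + (13k^3 + 65k^2 + 221k + 169)
  k^4 + 2k^3 + 2k^2 - 38k - 39 = ((1/13)k - 3/13)(13k^3 + 65k^2 + 221k + 169) + (0)
Last nonzero remainder: 13k^3 + 65k^2 + 221k + 169. Dividing through by 13 gives the monic gcd k^3 + 5k^2 + 17k + 13.
Cancel k^3 + 5k^2 + 17k + 13 from numerator and denominator to get the reduced form.

(k^2 - k + 7)/(k - 3)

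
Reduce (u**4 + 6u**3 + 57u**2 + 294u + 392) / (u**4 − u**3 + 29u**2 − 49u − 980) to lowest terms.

Euclidean algorithm in ℚ[u]:
  u**4 + 6u**3 + 57u**2 + 294u + 392 = (u**4 − u**3 + 29u**2 − 49u − 980) + (7u**3 + 28u**2 + 343u + 1372)
  u**4 − u**3 + 29u**2 − 49u − 980 = ((1/7)u − 5/7)(7u**3 + 28u**2 + 343u + 1372) + (0)
Last nonzero remainder: 7u**3 + 28u**2 + 343u + 1372. Dividing through by 7 gives the monic gcd u**3 + 4u**2 + 49u + 196.
Cancel u**3 + 4u**2 + 49u + 196 from numerator and denominator to get the reduced form.

(u + 2)/(u − 5)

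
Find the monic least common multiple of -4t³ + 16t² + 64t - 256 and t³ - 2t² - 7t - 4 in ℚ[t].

t⁵ - 2t⁴ - 23t³ + 28t² + 112t + 64

By polynomial division,
  -4t³ + 16t² + 64t - 256 = (-4)(t³ - 2t² - 7t - 4) + (8t² + 36t - 272)
  t³ - 2t² - 7t - 4 = ((1/8)t - 13/16)(8t² + 36t - 272) + ((225/4)t - 225)
  8t² + 36t - 272 = ((32/225)t + 272/225)((225/4)t - 225) + (0)
Last nonzero remainder: (225/4)t - 225. Dividing through by 225/4 gives the monic gcd t - 4.
Then lcm(f, g) = f·g / gcd(f, g); expanding and making the result monic gives the answer.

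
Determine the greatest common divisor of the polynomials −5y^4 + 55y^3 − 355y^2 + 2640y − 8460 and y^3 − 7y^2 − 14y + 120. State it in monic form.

y − 6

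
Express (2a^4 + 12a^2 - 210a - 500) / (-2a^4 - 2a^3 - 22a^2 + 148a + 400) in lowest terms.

(-a + 5)/(a - 4)

By polynomial division,
  2a^4 + 12a^2 - 210a - 500 = (-1)(-2a^4 - 2a^3 - 22a^2 + 148a + 400) + (-2a^3 - 10a^2 - 62a - 100)
  -2a^4 - 2a^3 - 22a^2 + 148a + 400 = (a - 4)(-2a^3 - 10a^2 - 62a - 100) + (0)
Last nonzero remainder: -2a^3 - 10a^2 - 62a - 100. Dividing through by -2 gives the monic gcd a^3 + 5a^2 + 31a + 50.
Cancel a^3 + 5a^2 + 31a + 50 from numerator and denominator to get the reduced form.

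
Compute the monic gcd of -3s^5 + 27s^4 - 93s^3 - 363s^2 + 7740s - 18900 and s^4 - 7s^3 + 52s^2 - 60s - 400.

Apply the Euclidean algorithm:
  -3s^5 + 27s^4 - 93s^3 - 363s^2 + 7740s - 18900 = (-3s + 6)(s^4 - 7s^3 + 52s^2 - 60s - 400) + (105s^3 - 855s^2 + 6900s - 16500)
  s^4 - 7s^3 + 52s^2 - 60s - 400 = ((1/105)s + 8/735)(105s^3 - 855s^2 + 6900s - 16500) + (-(216/49)s^2 + (1080/49)s - 10800/49)
  105s^3 - 855s^2 + 6900s - 16500 = (-(1715/72)s + 2695/36)(-(216/49)s^2 + (1080/49)s - 10800/49) + (0)
Last nonzero remainder: -(216/49)s^2 + (1080/49)s - 10800/49. Dividing through by -216/49 gives the monic gcd s^2 - 5s + 50.

s^2 - 5s + 50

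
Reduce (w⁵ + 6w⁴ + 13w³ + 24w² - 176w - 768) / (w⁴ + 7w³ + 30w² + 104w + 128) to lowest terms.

Apply the Euclidean algorithm:
  w⁵ + 6w⁴ + 13w³ + 24w² - 176w - 768 = (w - 1)(w⁴ + 7w³ + 30w² + 104w + 128) + (-10w³ - 50w² - 200w - 640)
  w⁴ + 7w³ + 30w² + 104w + 128 = (-(1/10)w - 1/5)(-10w³ - 50w² - 200w - 640) + (0)
Last nonzero remainder: -10w³ - 50w² - 200w - 640. Dividing through by -10 gives the monic gcd w³ + 5w² + 20w + 64.
Cancel w³ + 5w² + 20w + 64 from numerator and denominator to get the reduced form.

(w² + w - 12)/(w + 2)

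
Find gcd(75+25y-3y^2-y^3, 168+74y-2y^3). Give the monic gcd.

Repeated division with remainder:
  -y^3-3y^2+25y+75 = (1/2)(-2y^3+74y+168) + (-3y^2-12y-9)
  -2y^3+74y+168 = ((2/3)y-8/3)(-3y^2-12y-9) + (48y+144)
  -3y^2-12y-9 = (-(1/16)y-1/16)(48y+144) + (0)
Last nonzero remainder: 48y+144. Dividing through by 48 gives the monic gcd y+3.

3+y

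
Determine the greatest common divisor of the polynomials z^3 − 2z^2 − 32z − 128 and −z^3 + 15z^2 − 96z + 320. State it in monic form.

z − 8

Euclidean algorithm in ℚ[z]:
  z^3 − 2z^2 − 32z − 128 = (−1)(−z^3 + 15z^2 − 96z + 320) + (13z^2 − 128z + 192)
  −z^3 + 15z^2 − 96z + 320 = (−(1/13)z + 67/169)(13z^2 − 128z + 192) + (−(5152/169)z + 41216/169)
  13z^2 − 128z + 192 = (−(2197/5152)z + 507/644)(−(5152/169)z + 41216/169) + (0)
Last nonzero remainder: −(5152/169)z + 41216/169. Dividing through by −5152/169 gives the monic gcd z − 8.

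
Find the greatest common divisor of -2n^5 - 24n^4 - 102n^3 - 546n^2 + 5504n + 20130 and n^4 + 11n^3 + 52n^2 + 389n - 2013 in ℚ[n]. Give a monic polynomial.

n^3 + 14n^2 + 94n + 671

Repeated division with remainder:
  -2n^5 - 24n^4 - 102n^3 - 546n^2 + 5504n + 20130 = (-2n - 2)(n^4 + 11n^3 + 52n^2 + 389n - 2013) + (24n^3 + 336n^2 + 2256n + 16104)
  n^4 + 11n^3 + 52n^2 + 389n - 2013 = ((1/24)n - 1/8)(24n^3 + 336n^2 + 2256n + 16104) + (0)
Last nonzero remainder: 24n^3 + 336n^2 + 2256n + 16104. Dividing through by 24 gives the monic gcd n^3 + 14n^2 + 94n + 671.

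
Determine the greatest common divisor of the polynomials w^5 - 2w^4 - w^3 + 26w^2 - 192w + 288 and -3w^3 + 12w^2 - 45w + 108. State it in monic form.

w^3 - 4w^2 + 15w - 36

By polynomial division,
  w^5 - 2w^4 - w^3 + 26w^2 - 192w + 288 = (-(1/3)w^2 - (2/3)w + 8/3)(-3w^3 + 12w^2 - 45w + 108) + (0)
Last nonzero remainder: -3w^3 + 12w^2 - 45w + 108. Dividing through by -3 gives the monic gcd w^3 - 4w^2 + 15w - 36.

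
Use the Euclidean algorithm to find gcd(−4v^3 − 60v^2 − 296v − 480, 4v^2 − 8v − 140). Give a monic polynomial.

Apply the Euclidean algorithm:
  −4v^3 − 60v^2 − 296v − 480 = (−v − 17)(4v^2 − 8v − 140) + (−572v − 2860)
  4v^2 − 8v − 140 = (−(1/143)v + 7/143)(−572v − 2860) + (0)
Last nonzero remainder: −572v − 2860. Dividing through by −572 gives the monic gcd v + 5.

v + 5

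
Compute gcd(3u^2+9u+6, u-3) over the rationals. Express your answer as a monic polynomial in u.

1

Repeated division with remainder:
  3u^2+9u+6 = (3u+18)(u-3) + (60)
  u-3 = ((1/60)u-1/20)(60) + (0)
The last nonzero remainder is the constant 60, so the polynomials are coprime and gcd = 1.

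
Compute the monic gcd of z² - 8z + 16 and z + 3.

1

Apply the Euclidean algorithm:
  z² - 8z + 16 = (z - 11)(z + 3) + (49)
  z + 3 = ((1/49)z + 3/49)(49) + (0)
The last nonzero remainder is the constant 49, so the polynomials are coprime and gcd = 1.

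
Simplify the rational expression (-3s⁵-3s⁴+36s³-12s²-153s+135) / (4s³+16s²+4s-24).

(-3s³+3s²+21s-45)/(4s+8)

By polynomial division,
  -3s⁵-3s⁴+36s³-12s²-153s+135 = (-(3/4)s²+(9/4)s+3/4)(4s³+16s²+4s-24) + (-51s²-102s+153)
  4s³+16s²+4s-24 = (-(4/51)s-8/51)(-51s²-102s+153) + (0)
Last nonzero remainder: -51s²-102s+153. Dividing through by -51 gives the monic gcd s²+2s-3.
Cancel s²+2s-3 from numerator and denominator to get the reduced form.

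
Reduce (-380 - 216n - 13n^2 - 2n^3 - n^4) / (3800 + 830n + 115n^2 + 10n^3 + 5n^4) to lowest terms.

Euclidean algorithm in ℚ[n]:
  -n^4 - 2n^3 - 13n^2 - 216n - 380 = (-1/5)(5n^4 + 10n^3 + 115n^2 + 830n + 3800) + (10n^2 - 50n + 380)
  5n^4 + 10n^3 + 115n^2 + 830n + 3800 = ((1/2)n^2 + (7/2)n + 10)(10n^2 - 50n + 380) + (0)
Last nonzero remainder: 10n^2 - 50n + 380. Dividing through by 10 gives the monic gcd n^2 - 5n + 38.
Cancel n^2 - 5n + 38 from numerator and denominator to get the reduced form.

(-10 - 7n - n^2)/(100 + 35n + 5n^2)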